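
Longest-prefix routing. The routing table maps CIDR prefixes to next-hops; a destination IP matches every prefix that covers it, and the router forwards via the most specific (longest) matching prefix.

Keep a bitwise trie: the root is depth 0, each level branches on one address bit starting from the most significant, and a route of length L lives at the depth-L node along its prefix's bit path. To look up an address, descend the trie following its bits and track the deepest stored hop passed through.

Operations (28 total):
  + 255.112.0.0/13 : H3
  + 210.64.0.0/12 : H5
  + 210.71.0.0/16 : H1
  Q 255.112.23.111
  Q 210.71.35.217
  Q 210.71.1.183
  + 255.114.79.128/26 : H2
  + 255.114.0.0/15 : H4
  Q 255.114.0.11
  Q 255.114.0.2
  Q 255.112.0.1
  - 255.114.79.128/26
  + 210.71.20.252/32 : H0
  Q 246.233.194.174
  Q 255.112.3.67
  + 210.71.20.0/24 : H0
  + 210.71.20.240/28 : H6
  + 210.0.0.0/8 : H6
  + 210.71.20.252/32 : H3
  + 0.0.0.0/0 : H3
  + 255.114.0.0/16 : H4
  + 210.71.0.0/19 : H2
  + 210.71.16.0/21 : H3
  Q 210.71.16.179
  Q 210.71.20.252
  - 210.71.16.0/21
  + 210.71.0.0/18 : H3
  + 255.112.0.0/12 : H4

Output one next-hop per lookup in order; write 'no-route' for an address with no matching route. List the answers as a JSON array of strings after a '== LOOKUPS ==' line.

Apply in order:
  add 255.112.0.0/13 -> H3 at depth 13
  add 210.64.0.0/12 -> H5 at depth 12
  add 210.71.0.0/16 -> H1 at depth 16
  ? 255.112.23.111  path d0:-→d1:-→d2:-→d3:-→d4:-→d5:-→d6:-→d7:-→d8:-→d9:-→d10:-→d11:-→d12:-→d13:H3  best=H3
  ? 210.71.35.217  path d0:-→d1:-→d2:-→d3:-→d4:-→d5:-→d6:-→d7:-→d8:-→d9:-→d10:-→d11:-→d12:H5→d13:-→d14:-→d15:-→d16:H1  best=H1
  ? 210.71.1.183  path d0:-→d1:-→d2:-→d3:-→d4:-→d5:-→d6:-→d7:-→d8:-→d9:-→d10:-→d11:-→d12:H5→d13:-→d14:-→d15:-→d16:H1  best=H1
  add 255.114.79.128/26 -> H2 at depth 26
  add 255.114.0.0/15 -> H4 at depth 15
  ? 255.114.0.11  path d0:-→d1:-→d2:-→d3:-→d4:-→d5:-→d6:-→d7:-→d8:-→d9:-→d10:-→d11:-→d12:-→d13:H3→d14:-→d15:H4→d16:-→d17:-  best=H4
  ? 255.114.0.2  path d0:-→d1:-→d2:-→d3:-→d4:-→d5:-→d6:-→d7:-→d8:-→d9:-→d10:-→d11:-→d12:-→d13:H3→d14:-→d15:H4→d16:-→d17:-  best=H4
  ? 255.112.0.1  path d0:-→d1:-→d2:-→d3:-→d4:-→d5:-→d6:-→d7:-→d8:-→d9:-→d10:-→d11:-→d12:-→d13:H3→d14:-  best=H3
  - 255.114.79.128/26 clear@26
  add 210.71.20.252/32 -> H0 at depth 32
  ? 246.233.194.174  path d0:-→d1:-→d2:-→d3:-→d4:-  best=no-route
  ? 255.112.3.67  path d0:-→d1:-→d2:-→d3:-→d4:-→d5:-→d6:-→d7:-→d8:-→d9:-→d10:-→d11:-→d12:-→d13:H3→d14:-  best=H3
  add 210.71.20.0/24 -> H0 at depth 24
  add 210.71.20.240/28 -> H6 at depth 28
  add 210.0.0.0/8 -> H6 at depth 8
  add 210.71.20.252/32 -> H3 at depth 32
  add 0.0.0.0/0 -> H3 at depth 0
  add 255.114.0.0/16 -> H4 at depth 16
  add 210.71.0.0/19 -> H2 at depth 19
  add 210.71.16.0/21 -> H3 at depth 21
  ? 210.71.16.179  path d0:H3→d1:-→d2:-→d3:-→d4:-→d5:-→d6:-→d7:-→d8:H6→d9:-→d10:-→d11:-→d12:H5→d13:-→d14:-→d15:-→d16:H1→d17:-→d18:-→d19:H2→d20:-→d21:H3  best=H3
  ? 210.71.20.252  path d0:H3→d1:-→d2:-→d3:-→d4:-→d5:-→d6:-→d7:-→d8:H6→d9:-→d10:-→d11:-→d12:H5→d13:-→d14:-→d15:-→d16:H1→d17:-→d18:-→d19:H2→d20:-→d21:H3→d22:-→d23:-→d24:H0→d25:-→d26:-→d27:-→d28:H6→d29:-→d30:-→d31:-→d32:H3  best=H3
  - 210.71.16.0/21 clear@21
  add 210.71.0.0/18 -> H3 at depth 18
  add 255.112.0.0/12 -> H4 at depth 12

== LOOKUPS ==
["H3","H1","H1","H4","H4","H3","no-route","H3","H3","H3"]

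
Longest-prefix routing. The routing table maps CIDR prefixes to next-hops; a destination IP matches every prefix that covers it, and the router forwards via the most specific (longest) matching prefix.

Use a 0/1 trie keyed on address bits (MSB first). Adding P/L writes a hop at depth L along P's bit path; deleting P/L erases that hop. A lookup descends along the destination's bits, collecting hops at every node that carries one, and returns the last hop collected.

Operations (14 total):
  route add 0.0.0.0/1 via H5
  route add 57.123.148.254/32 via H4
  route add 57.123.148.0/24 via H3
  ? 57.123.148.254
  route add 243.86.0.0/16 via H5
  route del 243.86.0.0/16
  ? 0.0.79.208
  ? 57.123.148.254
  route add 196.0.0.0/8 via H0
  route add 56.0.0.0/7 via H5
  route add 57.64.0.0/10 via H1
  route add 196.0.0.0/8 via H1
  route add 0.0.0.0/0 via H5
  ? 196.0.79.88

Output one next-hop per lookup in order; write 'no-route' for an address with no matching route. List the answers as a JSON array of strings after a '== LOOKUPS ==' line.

Apply in order:
  add 0.0.0.0/1 -> H5 at depth 1
  add 57.123.148.254/32 -> H4 at depth 32
  add 57.123.148.0/24 -> H3 at depth 24
  lookup 57.123.148.254: bits 00111001011110111001010011111110 walk d0:-→d1:H5→d2:-→d3:-→d4:-→d5:-→d6:-→d7:-→d8:-→d9:-→d10:-→d11:-→d12:-→d13:-→d14:-→d15:-→d16:-→d17:-→d18:-→d19:-→d20:-→d21:-→d22:-→d23:-→d24:H3→d25:-→d26:-→d27:-→d28:-→d29:-→d30:-→d31:-→d32:H4 -> H4
  add 243.86.0.0/16 -> H5 at depth 16
  del 243.86.0.0/16 (clear depth 16)
  lookup 0.0.79.208: bits 00 walk d0:-→d1:H5→d2:- -> H5
  lookup 57.123.148.254: bits 00111001011110111001010011111110 walk d0:-→d1:H5→d2:-→d3:-→d4:-→d5:-→d6:-→d7:-→d8:-→d9:-→d10:-→d11:-→d12:-→d13:-→d14:-→d15:-→d16:-→d17:-→d18:-→d19:-→d20:-→d21:-→d22:-→d23:-→d24:H3→d25:-→d26:-→d27:-→d28:-→d29:-→d30:-→d31:-→d32:H4 -> H4
  add 196.0.0.0/8 -> H0 at depth 8
  add 56.0.0.0/7 -> H5 at depth 7
  add 57.64.0.0/10 -> H1 at depth 10
  add 196.0.0.0/8 -> H1 at depth 8
  add 0.0.0.0/0 -> H5 at depth 0
  lookup 196.0.79.88: bits 11000100 walk d0:H5→d1:-→d2:-→d3:-→d4:-→d5:-→d6:-→d7:-→d8:H1 -> H1

== LOOKUPS ==
["H4","H5","H4","H1"]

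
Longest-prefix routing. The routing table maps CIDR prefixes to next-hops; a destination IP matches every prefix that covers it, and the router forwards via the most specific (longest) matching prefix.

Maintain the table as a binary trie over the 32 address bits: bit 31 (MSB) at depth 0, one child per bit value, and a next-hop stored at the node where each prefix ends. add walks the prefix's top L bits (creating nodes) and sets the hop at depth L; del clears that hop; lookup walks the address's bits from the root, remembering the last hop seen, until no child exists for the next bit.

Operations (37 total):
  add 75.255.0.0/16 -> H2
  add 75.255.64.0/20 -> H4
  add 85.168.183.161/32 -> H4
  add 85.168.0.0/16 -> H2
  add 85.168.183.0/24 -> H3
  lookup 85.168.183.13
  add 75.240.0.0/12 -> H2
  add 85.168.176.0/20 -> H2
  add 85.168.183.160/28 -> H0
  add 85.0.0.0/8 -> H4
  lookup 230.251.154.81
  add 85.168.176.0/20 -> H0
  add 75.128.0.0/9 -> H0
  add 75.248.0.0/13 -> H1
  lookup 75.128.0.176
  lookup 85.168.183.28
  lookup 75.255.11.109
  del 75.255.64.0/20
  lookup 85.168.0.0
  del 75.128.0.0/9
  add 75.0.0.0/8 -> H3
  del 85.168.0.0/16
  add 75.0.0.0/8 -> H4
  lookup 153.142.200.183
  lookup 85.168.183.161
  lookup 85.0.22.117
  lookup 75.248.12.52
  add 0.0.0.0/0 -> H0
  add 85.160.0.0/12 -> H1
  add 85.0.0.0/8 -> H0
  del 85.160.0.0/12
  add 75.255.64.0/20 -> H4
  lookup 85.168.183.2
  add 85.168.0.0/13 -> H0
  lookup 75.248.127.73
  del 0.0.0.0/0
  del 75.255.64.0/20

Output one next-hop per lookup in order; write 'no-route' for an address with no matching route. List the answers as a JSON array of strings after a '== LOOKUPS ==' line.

Apply in order:
  add 75.255.0.0/16 -> H2 at depth 16
  add 75.255.64.0/20 -> H4 at depth 20
  add 85.168.183.161/32 -> H4 at depth 32
  add 85.168.0.0/16 -> H2 at depth 16
  add 85.168.183.0/24 -> H3 at depth 24
  ? 85.168.183.13  path d0:-→d1:-→d2:-→d3:-→d4:-→d5:-→d6:-→d7:-→d8:-→d9:-→d10:-→d11:-→d12:-→d13:-→d14:-→d15:-→d16:H2→d17:-→d18:-→d19:-→d20:-→d21:-→d22:-→d23:-→d24:H3  best=H3
  add 75.240.0.0/12 -> H2 at depth 12
  add 85.168.176.0/20 -> H2 at depth 20
  add 85.168.183.160/28 -> H0 at depth 28
  add 85.0.0.0/8 -> H4 at depth 8
  ? 230.251.154.81  path d0:-  best=no-route
  add 85.168.176.0/20 -> H0 at depth 20
  add 75.128.0.0/9 -> H0 at depth 9
  add 75.248.0.0/13 -> H1 at depth 13
  ? 75.128.0.176  path d0:-→d1:-→d2:-→d3:-→d4:-→d5:-→d6:-→d7:-→d8:-→d9:H0  best=H0
  ? 85.168.183.28  path d0:-→d1:-→d2:-→d3:-→d4:-→d5:-→d6:-→d7:-→d8:H4→d9:-→d10:-→d11:-→d12:-→d13:-→d14:-→d15:-→d16:H2→d17:-→d18:-→d19:-→d20:H0→d21:-→d22:-→d23:-→d24:H3  best=H3
  ? 75.255.11.109  path d0:-→d1:-→d2:-→d3:-→d4:-→d5:-→d6:-→d7:-→d8:-→d9:H0→d10:-→d11:-→d12:H2→d13:H1→d14:-→d15:-→d16:H2→d17:-  best=H2
  del 75.255.64.0/20 (clear depth 20)
  ? 85.168.0.0  path d0:-→d1:-→d2:-→d3:-→d4:-→d5:-→d6:-→d7:-→d8:H4→d9:-→d10:-→d11:-→d12:-→d13:-→d14:-→d15:-→d16:H2  best=H2
  del 75.128.0.0/9 (clear depth 9)
  add 75.0.0.0/8 -> H3 at depth 8
  del 85.168.0.0/16 (clear depth 16)
  add 75.0.0.0/8 -> H4 at depth 8
  ? 153.142.200.183  path d0:-  best=no-route
  ? 85.168.183.161  path d0:-→d1:-→d2:-→d3:-→d4:-→d5:-→d6:-→d7:-→d8:H4→d9:-→d10:-→d11:-→d12:-→d13:-→d14:-→d15:-→d16:-→d17:-→d18:-→d19:-→d20:H0→d21:-→d22:-→d23:-→d24:H3→d25:-→d26:-→d27:-→d28:H0→d29:-→d30:-→d31:-→d32:H4  best=H4
  ? 85.0.22.117  path d0:-→d1:-→d2:-→d3:-→d4:-→d5:-→d6:-→d7:-→d8:H4  best=H4
  ? 75.248.12.52  path d0:-→d1:-→d2:-→d3:-→d4:-→d5:-→d6:-→d7:-→d8:H4→d9:-→d10:-→d11:-→d12:H2→d13:H1  best=H1
  add 0.0.0.0/0 -> H0 at depth 0
  add 85.160.0.0/12 -> H1 at depth 12
  add 85.0.0.0/8 -> H0 at depth 8
  del 85.160.0.0/12 (clear depth 12)
  add 75.255.64.0/20 -> H4 at depth 20
  ? 85.168.183.2  path d0:H0→d1:-→d2:-→d3:-→d4:-→d5:-→d6:-→d7:-→d8:H0→d9:-→d10:-→d11:-→d12:-→d13:-→d14:-→d15:-→d16:-→d17:-→d18:-→d19:-→d20:H0→d21:-→d22:-→d23:-→d24:H3  best=H3
  add 85.168.0.0/13 -> H0 at depth 13
  ? 75.248.127.73  path d0:H0→d1:-→d2:-→d3:-→d4:-→d5:-→d6:-→d7:-→d8:H4→d9:-→d10:-→d11:-→d12:H2→d13:H1  best=H1
  del 0.0.0.0/0 (clear depth 0)
  del 75.255.64.0/20 (clear depth 20)

== LOOKUPS ==
["H3","no-route","H0","H3","H2","H2","no-route","H4","H4","H1","H3","H1"]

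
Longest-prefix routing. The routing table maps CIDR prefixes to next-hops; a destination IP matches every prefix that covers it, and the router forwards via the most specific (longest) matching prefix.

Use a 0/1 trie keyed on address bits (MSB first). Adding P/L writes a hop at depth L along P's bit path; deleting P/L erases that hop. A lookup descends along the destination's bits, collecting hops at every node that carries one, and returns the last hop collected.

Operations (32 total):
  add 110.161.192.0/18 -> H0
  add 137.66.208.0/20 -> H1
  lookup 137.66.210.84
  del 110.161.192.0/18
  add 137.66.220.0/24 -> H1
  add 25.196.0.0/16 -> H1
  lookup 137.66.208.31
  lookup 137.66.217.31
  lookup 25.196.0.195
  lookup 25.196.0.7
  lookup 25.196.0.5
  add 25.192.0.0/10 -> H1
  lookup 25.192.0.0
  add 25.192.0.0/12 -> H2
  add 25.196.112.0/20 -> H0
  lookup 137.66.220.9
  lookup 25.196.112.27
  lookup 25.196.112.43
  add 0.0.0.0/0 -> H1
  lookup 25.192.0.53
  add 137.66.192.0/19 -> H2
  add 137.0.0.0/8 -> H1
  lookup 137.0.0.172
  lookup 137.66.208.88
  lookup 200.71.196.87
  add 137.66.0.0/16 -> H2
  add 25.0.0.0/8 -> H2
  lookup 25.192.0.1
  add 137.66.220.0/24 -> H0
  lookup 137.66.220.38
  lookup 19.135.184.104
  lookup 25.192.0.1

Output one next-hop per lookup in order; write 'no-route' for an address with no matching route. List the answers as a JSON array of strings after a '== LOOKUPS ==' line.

Trace:
  + 110.161.192.0/18 (H0) depth=18
  + 137.66.208.0/20 (H1) depth=20
  lookup 137.66.210.84: bits 10001001010000101101 walk d0:-→d1:-→d2:-→d3:-→d4:-→d5:-→d6:-→d7:-→d8:-→d9:-→d10:-→d11:-→d12:-→d13:-→d14:-→d15:-→d16:-→d17:-→d18:-→d19:-→d20:H1 -> H1
  del 110.161.192.0/18 (clear depth 18)
  + 137.66.220.0/24 (H1) depth=24
  + 25.196.0.0/16 (H1) depth=16
  lookup 137.66.208.31: bits 10001001010000101101 walk d0:-→d1:-→d2:-→d3:-→d4:-→d5:-→d6:-→d7:-→d8:-→d9:-→d10:-→d11:-→d12:-→d13:-→d14:-→d15:-→d16:-→d17:-→d18:-→d19:-→d20:H1 -> H1
  lookup 137.66.217.31: bits 100010010100001011011 walk d0:-→d1:-→d2:-→d3:-→d4:-→d5:-→d6:-→d7:-→d8:-→d9:-→d10:-→d11:-→d12:-→d13:-→d14:-→d15:-→d16:-→d17:-→d18:-→d19:-→d20:H1→d21:- -> H1
  lookup 25.196.0.195: bits 0001100111000100 walk d0:-→d1:-→d2:-→d3:-→d4:-→d5:-→d6:-→d7:-→d8:-→d9:-→d10:-→d11:-→d12:-→d13:-→d14:-→d15:-→d16:H1 -> H1
  lookup 25.196.0.7: bits 0001100111000100 walk d0:-→d1:-→d2:-→d3:-→d4:-→d5:-→d6:-→d7:-→d8:-→d9:-→d10:-→d11:-→d12:-→d13:-→d14:-→d15:-→d16:H1 -> H1
  lookup 25.196.0.5: bits 0001100111000100 walk d0:-→d1:-→d2:-→d3:-→d4:-→d5:-→d6:-→d7:-→d8:-→d9:-→d10:-→d11:-→d12:-→d13:-→d14:-→d15:-→d16:H1 -> H1
  + 25.192.0.0/10 (H1) depth=10
  lookup 25.192.0.0: bits 0001100111000 walk d0:-→d1:-→d2:-→d3:-→d4:-→d5:-→d6:-→d7:-→d8:-→d9:-→d10:H1→d11:-→d12:-→d13:- -> H1
  + 25.192.0.0/12 (H2) depth=12
  + 25.196.112.0/20 (H0) depth=20
  lookup 137.66.220.9: bits 100010010100001011011100 walk d0:-→d1:-→d2:-→d3:-→d4:-→d5:-→d6:-→d7:-→d8:-→d9:-→d10:-→d11:-→d12:-→d13:-→d14:-→d15:-→d16:-→d17:-→d18:-→d19:-→d20:H1→d21:-→d22:-→d23:-→d24:H1 -> H1
  lookup 25.196.112.27: bits 00011001110001000111 walk d0:-→d1:-→d2:-→d3:-→d4:-→d5:-→d6:-→d7:-→d8:-→d9:-→d10:H1→d11:-→d12:H2→d13:-→d14:-→d15:-→d16:H1→d17:-→d18:-→d19:-→d20:H0 -> H0
  lookup 25.196.112.43: bits 00011001110001000111 walk d0:-→d1:-→d2:-→d3:-→d4:-→d5:-→d6:-→d7:-→d8:-→d9:-→d10:H1→d11:-→d12:H2→d13:-→d14:-→d15:-→d16:H1→d17:-→d18:-→d19:-→d20:H0 -> H0
  + 0.0.0.0/0 (H1) depth=0
  lookup 25.192.0.53: bits 0001100111000 walk d0:H1→d1:-→d2:-→d3:-→d4:-→d5:-→d6:-→d7:-→d8:-→d9:-→d10:H1→d11:-→d12:H2→d13:- -> H2
  + 137.66.192.0/19 (H2) depth=19
  + 137.0.0.0/8 (H1) depth=8
  lookup 137.0.0.172: bits 100010010 walk d0:H1→d1:-→d2:-→d3:-→d4:-→d5:-→d6:-→d7:-→d8:H1→d9:- -> H1
  lookup 137.66.208.88: bits 10001001010000101101 walk d0:H1→d1:-→d2:-→d3:-→d4:-→d5:-→d6:-→d7:-→d8:H1→d9:-→d10:-→d11:-→d12:-→d13:-→d14:-→d15:-→d16:-→d17:-→d18:-→d19:H2→d20:H1 -> H1
  lookup 200.71.196.87: bits 1 walk d0:H1→d1:- -> H1
  + 137.66.0.0/16 (H2) depth=16
  + 25.0.0.0/8 (H2) depth=8
  lookup 25.192.0.1: bits 0001100111000 walk d0:H1→d1:-→d2:-→d3:-→d4:-→d5:-→d6:-→d7:-→d8:H2→d9:-→d10:H1→d11:-→d12:H2→d13:- -> H2
  + 137.66.220.0/24 (H0) depth=24
  lookup 137.66.220.38: bits 100010010100001011011100 walk d0:H1→d1:-→d2:-→d3:-→d4:-→d5:-→d6:-→d7:-→d8:H1→d9:-→d10:-→d11:-→d12:-→d13:-→d14:-→d15:-→d16:H2→d17:-→d18:-→d19:H2→d20:H1→d21:-→d22:-→d23:-→d24:H0 -> H0
  lookup 19.135.184.104: bits 0001 walk d0:H1→d1:-→d2:-→d3:-→d4:- -> H1
  lookup 25.192.0.1: bits 0001100111000 walk d0:H1→d1:-→d2:-→d3:-→d4:-→d5:-→d6:-→d7:-→d8:H2→d9:-→d10:H1→d11:-→d12:H2→d13:- -> H2

== LOOKUPS ==
["H1","H1","H1","H1","H1","H1","H1","H1","H0","H0","H2","H1","H1","H1","H2","H0","H1","H2"]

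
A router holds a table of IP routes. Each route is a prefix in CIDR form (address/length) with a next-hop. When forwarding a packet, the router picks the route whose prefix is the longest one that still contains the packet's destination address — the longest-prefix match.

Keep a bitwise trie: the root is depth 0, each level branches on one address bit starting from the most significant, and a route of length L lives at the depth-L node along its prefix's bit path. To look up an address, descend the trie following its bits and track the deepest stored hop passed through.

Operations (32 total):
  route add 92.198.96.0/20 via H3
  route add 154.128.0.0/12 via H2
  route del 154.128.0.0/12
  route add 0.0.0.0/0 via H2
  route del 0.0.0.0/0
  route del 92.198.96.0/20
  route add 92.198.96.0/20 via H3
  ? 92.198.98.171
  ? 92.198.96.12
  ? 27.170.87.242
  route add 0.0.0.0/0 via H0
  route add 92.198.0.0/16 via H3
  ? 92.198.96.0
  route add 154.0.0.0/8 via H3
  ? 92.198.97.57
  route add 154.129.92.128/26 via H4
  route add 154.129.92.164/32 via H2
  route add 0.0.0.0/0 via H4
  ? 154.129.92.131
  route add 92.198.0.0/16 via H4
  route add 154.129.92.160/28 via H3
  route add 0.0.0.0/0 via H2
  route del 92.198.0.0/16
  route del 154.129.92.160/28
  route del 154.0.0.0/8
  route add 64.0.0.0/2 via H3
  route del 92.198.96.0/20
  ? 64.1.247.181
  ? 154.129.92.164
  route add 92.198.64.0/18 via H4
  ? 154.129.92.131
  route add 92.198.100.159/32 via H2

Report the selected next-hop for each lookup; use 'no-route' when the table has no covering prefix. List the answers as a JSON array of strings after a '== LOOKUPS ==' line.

Trace:
  + 92.198.96.0/20 (H3) depth=20
  + 154.128.0.0/12 (H2) depth=12
  - 154.128.0.0/12 clear@12
  + 0.0.0.0/0 (H2) depth=0
  - 0.0.0.0/0 clear@0
  - 92.198.96.0/20 clear@20
  + 92.198.96.0/20 (H3) depth=20
  ? 92.198.98.171  path d0:-→d1:-→d2:-→d3:-→d4:-→d5:-→d6:-→d7:-→d8:-→d9:-→d10:-→d11:-→d12:-→d13:-→d14:-→d15:-→d16:-→d17:-→d18:-→d19:-→d20:H3  best=H3
  ? 92.198.96.12  path d0:-→d1:-→d2:-→d3:-→d4:-→d5:-→d6:-→d7:-→d8:-→d9:-→d10:-→d11:-→d12:-→d13:-→d14:-→d15:-→d16:-→d17:-→d18:-→d19:-→d20:H3  best=H3
  ? 27.170.87.242  path d0:-→d1:-  best=no-route
  + 0.0.0.0/0 (H0) depth=0
  + 92.198.0.0/16 (H3) depth=16
  ? 92.198.96.0  path d0:H0→d1:-→d2:-→d3:-→d4:-→d5:-→d6:-→d7:-→d8:-→d9:-→d10:-→d11:-→d12:-→d13:-→d14:-→d15:-→d16:H3→d17:-→d18:-→d19:-→d20:H3  best=H3
  + 154.0.0.0/8 (H3) depth=8
  ? 92.198.97.57  path d0:H0→d1:-→d2:-→d3:-→d4:-→d5:-→d6:-→d7:-→d8:-→d9:-→d10:-→d11:-→d12:-→d13:-→d14:-→d15:-→d16:H3→d17:-→d18:-→d19:-→d20:H3  best=H3
  + 154.129.92.128/26 (H4) depth=26
  + 154.129.92.164/32 (H2) depth=32
  + 0.0.0.0/0 (H4) depth=0
  ? 154.129.92.131  path d0:H4→d1:-→d2:-→d3:-→d4:-→d5:-→d6:-→d7:-→d8:H3→d9:-→d10:-→d11:-→d12:-→d13:-→d14:-→d15:-→d16:-→d17:-→d18:-→d19:-→d20:-→d21:-→d22:-→d23:-→d24:-→d25:-→d26:H4  best=H4
  + 92.198.0.0/16 (H4) depth=16
  + 154.129.92.160/28 (H3) depth=28
  + 0.0.0.0/0 (H2) depth=0
  - 92.198.0.0/16 clear@16
  - 154.129.92.160/28 clear@28
  - 154.0.0.0/8 clear@8
  + 64.0.0.0/2 (H3) depth=2
  - 92.198.96.0/20 clear@20
  ? 64.1.247.181  path d0:H2→d1:-→d2:H3→d3:-  best=H3
  ? 154.129.92.164  path d0:H2→d1:-→d2:-→d3:-→d4:-→d5:-→d6:-→d7:-→d8:-→d9:-→d10:-→d11:-→d12:-→d13:-→d14:-→d15:-→d16:-→d17:-→d18:-→d19:-→d20:-→d21:-→d22:-→d23:-→d24:-→d25:-→d26:H4→d27:-→d28:-→d29:-→d30:-→d31:-→d32:H2  best=H2
  + 92.198.64.0/18 (H4) depth=18
  ? 154.129.92.131  path d0:H2→d1:-→d2:-→d3:-→d4:-→d5:-→d6:-→d7:-→d8:-→d9:-→d10:-→d11:-→d12:-→d13:-→d14:-→d15:-→d16:-→d17:-→d18:-→d19:-→d20:-→d21:-→d22:-→d23:-→d24:-→d25:-→d26:H4  best=H4
  + 92.198.100.159/32 (H2) depth=32

== LOOKUPS ==
["H3","H3","no-route","H3","H3","H4","H3","H2","H4"]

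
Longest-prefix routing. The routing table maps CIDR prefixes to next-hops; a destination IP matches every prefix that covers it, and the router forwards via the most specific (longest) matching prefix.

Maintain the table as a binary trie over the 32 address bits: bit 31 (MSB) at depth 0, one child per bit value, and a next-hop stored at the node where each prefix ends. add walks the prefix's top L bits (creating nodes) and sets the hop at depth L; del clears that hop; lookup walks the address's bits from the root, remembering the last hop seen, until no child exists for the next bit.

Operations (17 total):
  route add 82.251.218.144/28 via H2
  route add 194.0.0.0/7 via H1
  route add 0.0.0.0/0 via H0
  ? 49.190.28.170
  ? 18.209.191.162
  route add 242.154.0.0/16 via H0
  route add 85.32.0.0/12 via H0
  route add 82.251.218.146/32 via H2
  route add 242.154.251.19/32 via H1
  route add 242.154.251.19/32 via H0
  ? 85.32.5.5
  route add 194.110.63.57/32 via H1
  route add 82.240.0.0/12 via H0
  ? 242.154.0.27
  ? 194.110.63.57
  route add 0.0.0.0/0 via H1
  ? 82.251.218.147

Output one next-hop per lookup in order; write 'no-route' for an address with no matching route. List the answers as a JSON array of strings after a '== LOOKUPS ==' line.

Trace:
  + 82.251.218.144/28 (H2) depth=28
  + 194.0.0.0/7 (H1) depth=7
  + 0.0.0.0/0 (H0) depth=0
  ? 49.190.28.170  path d0:H0→d1:-  best=H0
  ? 18.209.191.162  path d0:H0→d1:-  best=H0
  + 242.154.0.0/16 (H0) depth=16
  + 85.32.0.0/12 (H0) depth=12
  + 82.251.218.146/32 (H2) depth=32
  + 242.154.251.19/32 (H1) depth=32
  + 242.154.251.19/32 (H0) depth=32
  ? 85.32.5.5  path d0:H0→d1:-→d2:-→d3:-→d4:-→d5:-→d6:-→d7:-→d8:-→d9:-→d10:-→d11:-→d12:H0  best=H0
  + 194.110.63.57/32 (H1) depth=32
  + 82.240.0.0/12 (H0) depth=12
  ? 242.154.0.27  path d0:H0→d1:-→d2:-→d3:-→d4:-→d5:-→d6:-→d7:-→d8:-→d9:-→d10:-→d11:-→d12:-→d13:-→d14:-→d15:-→d16:H0  best=H0
  ? 194.110.63.57  path d0:H0→d1:-→d2:-→d3:-→d4:-→d5:-→d6:-→d7:H1→d8:-→d9:-→d10:-→d11:-→d12:-→d13:-→d14:-→d15:-→d16:-→d17:-→d18:-→d19:-→d20:-→d21:-→d22:-→d23:-→d24:-→d25:-→d26:-→d27:-→d28:-→d29:-→d30:-→d31:-→d32:H1  best=H1
  + 0.0.0.0/0 (H1) depth=0
  ? 82.251.218.147  path d0:H1→d1:-→d2:-→d3:-→d4:-→d5:-→d6:-→d7:-→d8:-→d9:-→d10:-→d11:-→d12:H0→d13:-→d14:-→d15:-→d16:-→d17:-→d18:-→d19:-→d20:-→d21:-→d22:-→d23:-→d24:-→d25:-→d26:-→d27:-→d28:H2→d29:-→d30:-→d31:-  best=H2

== LOOKUPS ==
["H0","H0","H0","H0","H1","H2"]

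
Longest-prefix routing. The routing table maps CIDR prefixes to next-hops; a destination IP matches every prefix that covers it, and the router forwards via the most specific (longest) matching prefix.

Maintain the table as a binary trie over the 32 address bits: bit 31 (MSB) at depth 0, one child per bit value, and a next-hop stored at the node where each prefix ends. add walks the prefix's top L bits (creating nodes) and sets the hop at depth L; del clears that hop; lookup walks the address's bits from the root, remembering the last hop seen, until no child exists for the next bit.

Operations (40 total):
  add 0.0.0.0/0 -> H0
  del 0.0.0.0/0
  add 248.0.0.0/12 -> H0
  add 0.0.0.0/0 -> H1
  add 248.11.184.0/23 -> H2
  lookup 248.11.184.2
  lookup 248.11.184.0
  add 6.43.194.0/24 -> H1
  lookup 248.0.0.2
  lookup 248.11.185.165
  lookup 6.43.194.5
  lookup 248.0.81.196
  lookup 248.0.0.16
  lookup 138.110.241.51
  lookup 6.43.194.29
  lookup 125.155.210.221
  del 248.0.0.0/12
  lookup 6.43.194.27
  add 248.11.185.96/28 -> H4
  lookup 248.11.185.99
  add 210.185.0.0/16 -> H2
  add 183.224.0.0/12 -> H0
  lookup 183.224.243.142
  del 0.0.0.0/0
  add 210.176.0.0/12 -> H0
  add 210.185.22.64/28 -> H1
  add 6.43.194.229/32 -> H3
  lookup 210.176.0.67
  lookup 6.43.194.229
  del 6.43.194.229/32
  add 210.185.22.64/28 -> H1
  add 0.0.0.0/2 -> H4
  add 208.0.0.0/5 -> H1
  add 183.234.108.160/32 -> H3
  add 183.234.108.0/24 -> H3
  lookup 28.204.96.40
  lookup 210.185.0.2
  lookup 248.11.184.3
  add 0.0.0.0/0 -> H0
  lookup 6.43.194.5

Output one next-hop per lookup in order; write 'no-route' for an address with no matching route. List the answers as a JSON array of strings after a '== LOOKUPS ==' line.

Process each operation:
  + 0.0.0.0/0 (H0) depth=0
  - 0.0.0.0/0 clear@0
  + 248.0.0.0/12 (H0) depth=12
  + 0.0.0.0/0 (H1) depth=0
  + 248.11.184.0/23 (H2) depth=23
  Q 248.11.184.2: descend 11111000000010111011100 ; hops seen [H1,H0,H2] ; pick H2
  Q 248.11.184.0: descend 11111000000010111011100 ; hops seen [H1,H0,H2] ; pick H2
  + 6.43.194.0/24 (H1) depth=24
  Q 248.0.0.2: descend 111110000000 ; hops seen [H1,H0] ; pick H0
  Q 248.11.185.165: descend 11111000000010111011100 ; hops seen [H1,H0,H2] ; pick H2
  Q 6.43.194.5: descend 000001100010101111000010 ; hops seen [H1,H1] ; pick H1
  Q 248.0.81.196: descend 111110000000 ; hops seen [H1,H0] ; pick H0
  Q 248.0.0.16: descend 111110000000 ; hops seen [H1,H0] ; pick H0
  Q 138.110.241.51: descend 1 ; hops seen [H1] ; pick H1
  Q 6.43.194.29: descend 000001100010101111000010 ; hops seen [H1,H1] ; pick H1
  Q 125.155.210.221: descend 0 ; hops seen [H1] ; pick H1
  - 248.0.0.0/12 clear@12
  Q 6.43.194.27: descend 000001100010101111000010 ; hops seen [H1,H1] ; pick H1
  + 248.11.185.96/28 (H4) depth=28
  Q 248.11.185.99: descend 1111100000001011101110010110 ; hops seen [H1,H2,H4] ; pick H4
  + 210.185.0.0/16 (H2) depth=16
  + 183.224.0.0/12 (H0) depth=12
  Q 183.224.243.142: descend 101101111110 ; hops seen [H1,H0] ; pick H0
  - 0.0.0.0/0 clear@0
  + 210.176.0.0/12 (H0) depth=12
  + 210.185.22.64/28 (H1) depth=28
  + 6.43.194.229/32 (H3) depth=32
  Q 210.176.0.67: descend 110100101011 ; hops seen [H0] ; pick H0
  Q 6.43.194.229: descend 00000110001010111100001011100101 ; hops seen [H1,H3] ; pick H3
  - 6.43.194.229/32 clear@32
  + 210.185.22.64/28 (H1) depth=28
  + 0.0.0.0/2 (H4) depth=2
  + 208.0.0.0/5 (H1) depth=5
  + 183.234.108.160/32 (H3) depth=32
  + 183.234.108.0/24 (H3) depth=24
  Q 28.204.96.40: descend 000 ; hops seen [H4] ; pick H4
  Q 210.185.0.2: descend 1101001010111001000 ; hops seen [H1,H0,H2] ; pick H2
  Q 248.11.184.3: descend 11111000000010111011100 ; hops seen [H2] ; pick H2
  + 0.0.0.0/0 (H0) depth=0
  Q 6.43.194.5: descend 000001100010101111000010 ; hops seen [H0,H4,H1] ; pick H1

== LOOKUPS ==
["H2","H2","H0","H2","H1","H0","H0","H1","H1","H1","H1","H4","H0","H0","H3","H4","H2","H2","H1"]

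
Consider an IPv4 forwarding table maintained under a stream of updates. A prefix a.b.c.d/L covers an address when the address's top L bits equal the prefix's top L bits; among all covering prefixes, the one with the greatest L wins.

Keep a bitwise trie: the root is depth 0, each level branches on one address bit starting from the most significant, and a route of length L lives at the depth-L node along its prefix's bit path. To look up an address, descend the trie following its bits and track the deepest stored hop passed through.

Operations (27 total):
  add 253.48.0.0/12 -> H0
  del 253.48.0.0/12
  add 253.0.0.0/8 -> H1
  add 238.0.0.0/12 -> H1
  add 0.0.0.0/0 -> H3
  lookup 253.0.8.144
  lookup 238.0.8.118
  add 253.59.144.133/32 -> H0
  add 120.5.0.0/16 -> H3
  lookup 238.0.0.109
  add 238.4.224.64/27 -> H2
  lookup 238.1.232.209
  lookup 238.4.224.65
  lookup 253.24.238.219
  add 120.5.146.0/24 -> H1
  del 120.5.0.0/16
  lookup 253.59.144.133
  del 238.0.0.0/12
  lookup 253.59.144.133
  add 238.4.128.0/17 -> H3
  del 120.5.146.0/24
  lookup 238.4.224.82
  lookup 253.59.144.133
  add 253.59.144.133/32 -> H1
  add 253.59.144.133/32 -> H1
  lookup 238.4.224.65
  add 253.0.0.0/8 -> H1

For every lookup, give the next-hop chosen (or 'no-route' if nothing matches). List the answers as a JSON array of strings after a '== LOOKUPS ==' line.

Trace:
  add 253.48.0.0/12 -> H0 at depth 12
  del 253.48.0.0/12 (clear depth 12)
  add 253.0.0.0/8 -> H1 at depth 8
  add 238.0.0.0/12 -> H1 at depth 12
  add 0.0.0.0/0 -> H3 at depth 0
  Q 253.0.8.144: descend 1111110100 ; hops seen [H3,H1] ; pick H1
  Q 238.0.8.118: descend 111011100000 ; hops seen [H3,H1] ; pick H1
  add 253.59.144.133/32 -> H0 at depth 32
  add 120.5.0.0/16 -> H3 at depth 16
  Q 238.0.0.109: descend 111011100000 ; hops seen [H3,H1] ; pick H1
  add 238.4.224.64/27 -> H2 at depth 27
  Q 238.1.232.209: descend 1110111000000 ; hops seen [H3,H1] ; pick H1
  Q 238.4.224.65: descend 111011100000010011100000010 ; hops seen [H3,H1,H2] ; pick H2
  Q 253.24.238.219: descend 1111110100 ; hops seen [H3,H1] ; pick H1
  add 120.5.146.0/24 -> H1 at depth 24
  del 120.5.0.0/16 (clear depth 16)
  Q 253.59.144.133: descend 11111101001110111001000010000101 ; hops seen [H3,H1,H0] ; pick H0
  del 238.0.0.0/12 (clear depth 12)
  Q 253.59.144.133: descend 11111101001110111001000010000101 ; hops seen [H3,H1,H0] ; pick H0
  add 238.4.128.0/17 -> H3 at depth 17
  del 120.5.146.0/24 (clear depth 24)
  Q 238.4.224.82: descend 111011100000010011100000010 ; hops seen [H3,H3,H2] ; pick H2
  Q 253.59.144.133: descend 11111101001110111001000010000101 ; hops seen [H3,H1,H0] ; pick H0
  add 253.59.144.133/32 -> H1 at depth 32
  add 253.59.144.133/32 -> H1 at depth 32
  Q 238.4.224.65: descend 111011100000010011100000010 ; hops seen [H3,H3,H2] ; pick H2
  add 253.0.0.0/8 -> H1 at depth 8

== LOOKUPS ==
["H1","H1","H1","H1","H2","H1","H0","H0","H2","H0","H2"]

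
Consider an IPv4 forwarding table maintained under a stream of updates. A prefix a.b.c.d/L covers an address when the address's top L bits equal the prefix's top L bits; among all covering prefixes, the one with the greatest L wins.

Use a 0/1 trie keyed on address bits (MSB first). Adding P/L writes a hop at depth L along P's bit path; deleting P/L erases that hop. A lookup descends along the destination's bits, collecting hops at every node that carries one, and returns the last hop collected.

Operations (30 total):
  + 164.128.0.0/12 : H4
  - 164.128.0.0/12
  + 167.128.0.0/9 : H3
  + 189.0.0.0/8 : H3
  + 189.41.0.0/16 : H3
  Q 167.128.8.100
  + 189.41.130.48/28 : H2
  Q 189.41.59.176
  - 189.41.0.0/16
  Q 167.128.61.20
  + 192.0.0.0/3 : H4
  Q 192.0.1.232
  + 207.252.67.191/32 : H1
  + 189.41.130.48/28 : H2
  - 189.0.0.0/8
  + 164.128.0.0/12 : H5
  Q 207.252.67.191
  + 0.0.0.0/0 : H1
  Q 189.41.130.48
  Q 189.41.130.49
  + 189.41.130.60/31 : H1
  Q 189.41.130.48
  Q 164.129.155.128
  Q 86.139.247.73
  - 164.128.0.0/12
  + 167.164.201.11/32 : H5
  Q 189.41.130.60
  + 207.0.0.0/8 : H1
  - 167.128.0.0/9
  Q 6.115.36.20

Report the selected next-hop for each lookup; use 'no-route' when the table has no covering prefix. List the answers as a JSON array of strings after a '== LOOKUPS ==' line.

Apply in order:
  add 164.128.0.0/12 -> H4 at depth 12
  - 164.128.0.0/12 clear@12
  add 167.128.0.0/9 -> H3 at depth 9
  add 189.0.0.0/8 -> H3 at depth 8
  add 189.41.0.0/16 -> H3 at depth 16
  Q 167.128.8.100: descend 101001111 ; hops seen [H3] ; pick H3
  add 189.41.130.48/28 -> H2 at depth 28
  Q 189.41.59.176: descend 1011110100101001 ; hops seen [H3,H3] ; pick H3
  - 189.41.0.0/16 clear@16
  Q 167.128.61.20: descend 101001111 ; hops seen [H3] ; pick H3
  add 192.0.0.0/3 -> H4 at depth 3
  Q 192.0.1.232: descend 110 ; hops seen [H4] ; pick H4
  add 207.252.67.191/32 -> H1 at depth 32
  add 189.41.130.48/28 -> H2 at depth 28
  - 189.0.0.0/8 clear@8
  add 164.128.0.0/12 -> H5 at depth 12
  Q 207.252.67.191: descend 11001111111111000100001110111111 ; hops seen [H4,H1] ; pick H1
  add 0.0.0.0/0 -> H1 at depth 0
  Q 189.41.130.48: descend 1011110100101001100000100011 ; hops seen [H1,H2] ; pick H2
  Q 189.41.130.49: descend 1011110100101001100000100011 ; hops seen [H1,H2] ; pick H2
  add 189.41.130.60/31 -> H1 at depth 31
  Q 189.41.130.48: descend 1011110100101001100000100011 ; hops seen [H1,H2] ; pick H2
  Q 164.129.155.128: descend 101001001000 ; hops seen [H1,H5] ; pick H5
  Q 86.139.247.73: descend ε ; hops seen [H1] ; pick H1
  - 164.128.0.0/12 clear@12
  add 167.164.201.11/32 -> H5 at depth 32
  Q 189.41.130.60: descend 1011110100101001100000100011110 ; hops seen [H1,H2,H1] ; pick H1
  add 207.0.0.0/8 -> H1 at depth 8
  - 167.128.0.0/9 clear@9
  Q 6.115.36.20: descend ε ; hops seen [H1] ; pick H1

== LOOKUPS ==
["H3","H3","H3","H4","H1","H2","H2","H2","H5","H1","H1","H1"]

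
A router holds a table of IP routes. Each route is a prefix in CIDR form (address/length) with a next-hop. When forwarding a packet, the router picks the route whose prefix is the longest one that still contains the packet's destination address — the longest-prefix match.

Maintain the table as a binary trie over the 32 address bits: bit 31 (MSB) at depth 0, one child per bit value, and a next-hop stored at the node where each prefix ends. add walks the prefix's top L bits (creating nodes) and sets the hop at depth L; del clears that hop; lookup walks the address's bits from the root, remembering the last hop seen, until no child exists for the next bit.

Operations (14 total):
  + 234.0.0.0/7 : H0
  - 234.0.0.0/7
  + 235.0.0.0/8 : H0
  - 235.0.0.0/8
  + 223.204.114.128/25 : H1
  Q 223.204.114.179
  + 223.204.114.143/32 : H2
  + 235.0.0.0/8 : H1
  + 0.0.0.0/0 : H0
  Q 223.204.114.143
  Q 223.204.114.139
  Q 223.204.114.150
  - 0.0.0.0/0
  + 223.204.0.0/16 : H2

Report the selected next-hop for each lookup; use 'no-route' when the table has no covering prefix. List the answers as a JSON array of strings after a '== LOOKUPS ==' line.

Trace:
  add 234.0.0.0/7 -> H0 at depth 7
  - 234.0.0.0/7 clear@7
  add 235.0.0.0/8 -> H0 at depth 8
  - 235.0.0.0/8 clear@8
  add 223.204.114.128/25 -> H1 at depth 25
  ? 223.204.114.179  path d0:-→d1:-→d2:-→d3:-→d4:-→d5:-→d6:-→d7:-→d8:-→d9:-→d10:-→d11:-→d12:-→d13:-→d14:-→d15:-→d16:-→d17:-→d18:-→d19:-→d20:-→d21:-→d22:-→d23:-→d24:-→d25:H1  best=H1
  add 223.204.114.143/32 -> H2 at depth 32
  add 235.0.0.0/8 -> H1 at depth 8
  add 0.0.0.0/0 -> H0 at depth 0
  ? 223.204.114.143  path d0:H0→d1:-→d2:-→d3:-→d4:-→d5:-→d6:-→d7:-→d8:-→d9:-→d10:-→d11:-→d12:-→d13:-→d14:-→d15:-→d16:-→d17:-→d18:-→d19:-→d20:-→d21:-→d22:-→d23:-→d24:-→d25:H1→d26:-→d27:-→d28:-→d29:-→d30:-→d31:-→d32:H2  best=H2
  ? 223.204.114.139  path d0:H0→d1:-→d2:-→d3:-→d4:-→d5:-→d6:-→d7:-→d8:-→d9:-→d10:-→d11:-→d12:-→d13:-→d14:-→d15:-→d16:-→d17:-→d18:-→d19:-→d20:-→d21:-→d22:-→d23:-→d24:-→d25:H1→d26:-→d27:-→d28:-→d29:-  best=H1
  ? 223.204.114.150  path d0:H0→d1:-→d2:-→d3:-→d4:-→d5:-→d6:-→d7:-→d8:-→d9:-→d10:-→d11:-→d12:-→d13:-→d14:-→d15:-→d16:-→d17:-→d18:-→d19:-→d20:-→d21:-→d22:-→d23:-→d24:-→d25:H1→d26:-→d27:-  best=H1
  - 0.0.0.0/0 clear@0
  add 223.204.0.0/16 -> H2 at depth 16

== LOOKUPS ==
["H1","H2","H1","H1"]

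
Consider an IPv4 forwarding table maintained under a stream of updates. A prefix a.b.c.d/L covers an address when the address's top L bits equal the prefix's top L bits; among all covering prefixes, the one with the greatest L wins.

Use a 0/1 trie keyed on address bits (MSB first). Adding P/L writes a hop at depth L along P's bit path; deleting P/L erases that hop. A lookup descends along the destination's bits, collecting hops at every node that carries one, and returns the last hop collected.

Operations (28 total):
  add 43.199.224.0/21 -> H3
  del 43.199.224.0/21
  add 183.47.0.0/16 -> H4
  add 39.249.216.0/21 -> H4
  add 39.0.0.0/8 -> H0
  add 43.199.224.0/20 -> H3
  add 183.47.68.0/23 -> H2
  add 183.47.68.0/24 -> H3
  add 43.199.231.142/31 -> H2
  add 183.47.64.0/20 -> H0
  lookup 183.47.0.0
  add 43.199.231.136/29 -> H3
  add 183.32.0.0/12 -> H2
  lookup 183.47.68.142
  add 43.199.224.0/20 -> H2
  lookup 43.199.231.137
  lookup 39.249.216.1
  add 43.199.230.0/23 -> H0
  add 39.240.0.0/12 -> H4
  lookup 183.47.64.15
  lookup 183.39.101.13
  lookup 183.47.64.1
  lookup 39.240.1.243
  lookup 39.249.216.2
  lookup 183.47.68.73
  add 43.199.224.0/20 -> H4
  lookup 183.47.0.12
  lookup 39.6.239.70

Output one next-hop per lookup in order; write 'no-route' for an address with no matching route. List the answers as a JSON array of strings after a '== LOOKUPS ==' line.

Apply in order:
  add 43.199.224.0/21 -> H3 at depth 21
  del 43.199.224.0/21 (clear depth 21)
  add 183.47.0.0/16 -> H4 at depth 16
  add 39.249.216.0/21 -> H4 at depth 21
  add 39.0.0.0/8 -> H0 at depth 8
  add 43.199.224.0/20 -> H3 at depth 20
  add 183.47.68.0/23 -> H2 at depth 23
  add 183.47.68.0/24 -> H3 at depth 24
  add 43.199.231.142/31 -> H2 at depth 31
  add 183.47.64.0/20 -> H0 at depth 20
  Q 183.47.0.0: descend 10110111001011110 ; hops seen [H4] ; pick H4
  add 43.199.231.136/29 -> H3 at depth 29
  add 183.32.0.0/12 -> H2 at depth 12
  Q 183.47.68.142: descend 101101110010111101000100 ; hops seen [H2,H4,H0,H2,H3] ; pick H3
  add 43.199.224.0/20 -> H2 at depth 20
  Q 43.199.231.137: descend 00101011110001111110011110001 ; hops seen [H2,H3] ; pick H3
  Q 39.249.216.1: descend 001001111111100111011 ; hops seen [H0,H4] ; pick H4
  add 43.199.230.0/23 -> H0 at depth 23
  add 39.240.0.0/12 -> H4 at depth 12
  Q 183.47.64.15: descend 101101110010111101000 ; hops seen [H2,H4,H0] ; pick H0
  Q 183.39.101.13: descend 101101110010 ; hops seen [H2] ; pick H2
  Q 183.47.64.1: descend 101101110010111101000 ; hops seen [H2,H4,H0] ; pick H0
  Q 39.240.1.243: descend 001001111111 ; hops seen [H0,H4] ; pick H4
  Q 39.249.216.2: descend 001001111111100111011 ; hops seen [H0,H4,H4] ; pick H4
  Q 183.47.68.73: descend 101101110010111101000100 ; hops seen [H2,H4,H0,H2,H3] ; pick H3
  add 43.199.224.0/20 -> H4 at depth 20
  Q 183.47.0.12: descend 10110111001011110 ; hops seen [H2,H4] ; pick H4
  Q 39.6.239.70: descend 00100111 ; hops seen [H0] ; pick H0

== LOOKUPS ==
["H4","H3","H3","H4","H0","H2","H0","H4","H4","H3","H4","H0"]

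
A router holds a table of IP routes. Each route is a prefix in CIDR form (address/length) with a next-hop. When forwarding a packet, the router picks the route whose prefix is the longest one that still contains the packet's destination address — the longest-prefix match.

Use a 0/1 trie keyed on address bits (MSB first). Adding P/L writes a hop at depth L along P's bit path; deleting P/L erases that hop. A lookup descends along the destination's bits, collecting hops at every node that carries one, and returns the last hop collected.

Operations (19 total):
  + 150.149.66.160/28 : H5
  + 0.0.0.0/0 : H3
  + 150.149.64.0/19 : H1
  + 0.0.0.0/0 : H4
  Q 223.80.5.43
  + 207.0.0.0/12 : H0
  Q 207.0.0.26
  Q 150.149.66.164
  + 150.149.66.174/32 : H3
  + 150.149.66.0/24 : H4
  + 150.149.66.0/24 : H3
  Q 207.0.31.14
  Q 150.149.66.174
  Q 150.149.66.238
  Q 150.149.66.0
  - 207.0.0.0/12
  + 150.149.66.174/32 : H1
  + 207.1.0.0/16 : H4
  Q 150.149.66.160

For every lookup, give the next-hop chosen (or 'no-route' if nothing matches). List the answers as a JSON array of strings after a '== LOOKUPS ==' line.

Process each operation:
  add 150.149.66.160/28 -> H5 at depth 28
  add 0.0.0.0/0 -> H3 at depth 0
  add 150.149.64.0/19 -> H1 at depth 19
  add 0.0.0.0/0 -> H4 at depth 0
  ? 223.80.5.43  path d0:H4→d1:-  best=H4
  add 207.0.0.0/12 -> H0 at depth 12
  ? 207.0.0.26  path d0:H4→d1:-→d2:-→d3:-→d4:-→d5:-→d6:-→d7:-→d8:-→d9:-→d10:-→d11:-→d12:H0  best=H0
  ? 150.149.66.164  path d0:H4→d1:-→d2:-→d3:-→d4:-→d5:-→d6:-→d7:-→d8:-→d9:-→d10:-→d11:-→d12:-→d13:-→d14:-→d15:-→d16:-→d17:-→d18:-→d19:H1→d20:-→d21:-→d22:-→d23:-→d24:-→d25:-→d26:-→d27:-→d28:H5  best=H5
  add 150.149.66.174/32 -> H3 at depth 32
  add 150.149.66.0/24 -> H4 at depth 24
  add 150.149.66.0/24 -> H3 at depth 24
  ? 207.0.31.14  path d0:H4→d1:-→d2:-→d3:-→d4:-→d5:-→d6:-→d7:-→d8:-→d9:-→d10:-→d11:-→d12:H0  best=H0
  ? 150.149.66.174  path d0:H4→d1:-→d2:-→d3:-→d4:-→d5:-→d6:-→d7:-→d8:-→d9:-→d10:-→d11:-→d12:-→d13:-→d14:-→d15:-→d16:-→d17:-→d18:-→d19:H1→d20:-→d21:-→d22:-→d23:-→d24:H3→d25:-→d26:-→d27:-→d28:H5→d29:-→d30:-→d31:-→d32:H3  best=H3
  ? 150.149.66.238  path d0:H4→d1:-→d2:-→d3:-→d4:-→d5:-→d6:-→d7:-→d8:-→d9:-→d10:-→d11:-→d12:-→d13:-→d14:-→d15:-→d16:-→d17:-→d18:-→d19:H1→d20:-→d21:-→d22:-→d23:-→d24:H3→d25:-  best=H3
  ? 150.149.66.0  path d0:H4→d1:-→d2:-→d3:-→d4:-→d5:-→d6:-→d7:-→d8:-→d9:-→d10:-→d11:-→d12:-→d13:-→d14:-→d15:-→d16:-→d17:-→d18:-→d19:H1→d20:-→d21:-→d22:-→d23:-→d24:H3  best=H3
  del 207.0.0.0/12 (clear depth 12)
  add 150.149.66.174/32 -> H1 at depth 32
  add 207.1.0.0/16 -> H4 at depth 16
  ? 150.149.66.160  path d0:H4→d1:-→d2:-→d3:-→d4:-→d5:-→d6:-→d7:-→d8:-→d9:-→d10:-→d11:-→d12:-→d13:-→d14:-→d15:-→d16:-→d17:-→d18:-→d19:H1→d20:-→d21:-→d22:-→d23:-→d24:H3→d25:-→d26:-→d27:-→d28:H5  best=H5

== LOOKUPS ==
["H4","H0","H5","H0","H3","H3","H3","H5"]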